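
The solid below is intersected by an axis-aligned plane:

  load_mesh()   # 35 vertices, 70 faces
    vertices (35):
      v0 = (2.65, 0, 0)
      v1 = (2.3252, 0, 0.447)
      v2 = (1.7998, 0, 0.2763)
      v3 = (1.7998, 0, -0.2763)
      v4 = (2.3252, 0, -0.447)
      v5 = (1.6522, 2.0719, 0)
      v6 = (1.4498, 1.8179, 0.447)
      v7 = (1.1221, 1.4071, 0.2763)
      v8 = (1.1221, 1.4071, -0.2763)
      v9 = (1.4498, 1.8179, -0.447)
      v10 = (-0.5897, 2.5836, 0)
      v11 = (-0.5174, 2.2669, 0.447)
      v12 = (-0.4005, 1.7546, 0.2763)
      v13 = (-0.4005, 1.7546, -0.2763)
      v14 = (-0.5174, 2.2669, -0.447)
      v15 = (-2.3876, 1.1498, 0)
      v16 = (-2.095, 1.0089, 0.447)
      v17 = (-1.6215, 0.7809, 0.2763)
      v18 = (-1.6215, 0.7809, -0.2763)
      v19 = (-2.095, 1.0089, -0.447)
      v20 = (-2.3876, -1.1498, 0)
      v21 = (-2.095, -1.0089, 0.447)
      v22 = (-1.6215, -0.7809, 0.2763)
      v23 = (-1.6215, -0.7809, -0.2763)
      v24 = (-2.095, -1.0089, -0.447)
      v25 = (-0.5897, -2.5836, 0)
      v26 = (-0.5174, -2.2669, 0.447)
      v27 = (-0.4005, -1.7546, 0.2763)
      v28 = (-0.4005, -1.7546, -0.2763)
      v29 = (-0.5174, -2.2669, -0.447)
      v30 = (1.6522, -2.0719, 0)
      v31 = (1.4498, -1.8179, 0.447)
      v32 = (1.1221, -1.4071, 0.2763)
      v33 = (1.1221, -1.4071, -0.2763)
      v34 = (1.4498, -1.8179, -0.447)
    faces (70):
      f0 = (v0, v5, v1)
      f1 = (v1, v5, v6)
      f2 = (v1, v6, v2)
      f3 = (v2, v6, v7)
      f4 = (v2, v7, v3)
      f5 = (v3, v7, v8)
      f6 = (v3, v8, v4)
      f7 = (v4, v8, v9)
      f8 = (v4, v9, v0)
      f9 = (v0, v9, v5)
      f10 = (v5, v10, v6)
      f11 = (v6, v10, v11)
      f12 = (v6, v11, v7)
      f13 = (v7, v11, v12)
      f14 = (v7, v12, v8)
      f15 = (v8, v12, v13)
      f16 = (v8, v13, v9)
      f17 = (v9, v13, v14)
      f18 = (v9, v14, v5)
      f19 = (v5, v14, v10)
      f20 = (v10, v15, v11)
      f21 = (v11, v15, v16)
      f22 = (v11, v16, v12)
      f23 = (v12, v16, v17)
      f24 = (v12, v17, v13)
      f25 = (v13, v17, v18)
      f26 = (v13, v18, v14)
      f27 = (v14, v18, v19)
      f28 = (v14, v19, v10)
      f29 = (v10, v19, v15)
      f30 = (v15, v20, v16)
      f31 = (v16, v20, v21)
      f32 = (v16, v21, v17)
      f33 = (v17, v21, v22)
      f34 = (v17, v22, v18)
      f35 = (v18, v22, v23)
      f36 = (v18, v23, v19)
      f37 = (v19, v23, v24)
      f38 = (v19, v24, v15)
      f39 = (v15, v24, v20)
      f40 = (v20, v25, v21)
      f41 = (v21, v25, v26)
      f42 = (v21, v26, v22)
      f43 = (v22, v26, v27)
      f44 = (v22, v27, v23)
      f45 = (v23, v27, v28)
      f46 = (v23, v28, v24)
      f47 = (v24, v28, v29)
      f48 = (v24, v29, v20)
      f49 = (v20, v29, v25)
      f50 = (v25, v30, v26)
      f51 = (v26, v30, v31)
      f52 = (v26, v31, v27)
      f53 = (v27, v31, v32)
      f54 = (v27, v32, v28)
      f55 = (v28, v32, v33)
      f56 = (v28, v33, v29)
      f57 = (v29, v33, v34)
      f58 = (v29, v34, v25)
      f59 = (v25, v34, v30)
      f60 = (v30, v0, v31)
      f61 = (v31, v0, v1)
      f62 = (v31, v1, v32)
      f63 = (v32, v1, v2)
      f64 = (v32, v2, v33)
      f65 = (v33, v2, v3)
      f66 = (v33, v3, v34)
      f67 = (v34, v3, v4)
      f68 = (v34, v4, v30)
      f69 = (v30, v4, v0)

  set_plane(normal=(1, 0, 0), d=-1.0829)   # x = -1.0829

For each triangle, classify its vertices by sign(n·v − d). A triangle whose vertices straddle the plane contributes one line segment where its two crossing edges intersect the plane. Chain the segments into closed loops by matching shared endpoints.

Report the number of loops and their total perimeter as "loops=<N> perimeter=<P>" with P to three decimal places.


loops=2 perimeter=5.954

Straddling triangles (20 of 70):
  (v10,v15,v11) [+-+] → (-1.0829, 2.19028, 0)–(-1.0829, 1.92912, 0.311839)  len=0.4068
  (v11,v15,v16) [+--] → (-1.0829, 1.92912, 0.311839)–(-1.0829, 1.81596, 0.447)  len=0.1763
  (v11,v16,v12) [+-+] → (-1.0829, 1.81596, 0.447)–(-1.0829, 1.4543, 0.345043)  len=0.3758
  (v12,v16,v17) [+--] → (-1.0829, 1.4543, 0.345043)–(-1.0829, 1.21041, 0.2763)  len=0.2534
  (v12,v17,v13) [+-+] → (-1.0829, 1.21041, 0.2763)–(-1.0829, 1.21041, 0.0325405)  len=0.2438
  (v13,v17,v18) [+--] → (-1.0829, 1.21041, 0.0325405)–(-1.0829, 1.21041, -0.2763)  len=0.3088
  (v13,v18,v14) [+-+] → (-1.0829, 1.21041, -0.2763)–(-1.0829, 1.5058, -0.359571)  len=0.3069
  (v14,v18,v19) [+--] → (-1.0829, 1.5058, -0.359571)–(-1.0829, 1.81596, -0.447)  len=0.3223
  (v14,v19,v10) [+-+] → (-1.0829, 1.81596, -0.447)–(-1.0829, 2.06766, -0.146456)  len=0.3920
  (v10,v19,v15) [+--] → (-1.0829, 2.06766, -0.146456)–(-1.0829, 2.19028, 0)  len=0.1910
  (v20,v25,v21) [-+-] → (-1.0829, -2.19028, 0)–(-1.0829, -2.06766, 0.146456)  len=0.1910
  (v21,v25,v26) [-++] → (-1.0829, -2.06766, 0.146456)–(-1.0829, -1.81596, 0.447)  len=0.3920
  (v21,v26,v22) [-+-] → (-1.0829, -1.81596, 0.447)–(-1.0829, -1.5058, 0.359571)  len=0.3223
  (v22,v26,v27) [-++] → (-1.0829, -1.5058, 0.359571)–(-1.0829, -1.21041, 0.2763)  len=0.3069
  (v22,v27,v23) [-+-] → (-1.0829, -1.21041, 0.2763)–(-1.0829, -1.21041, -0.0325405)  len=0.3088
  (v23,v27,v28) [-++] → (-1.0829, -1.21041, -0.0325405)–(-1.0829, -1.21041, -0.2763)  len=0.2438
  (v23,v28,v24) [-+-] → (-1.0829, -1.21041, -0.2763)–(-1.0829, -1.4543, -0.345043)  len=0.2534
  (v24,v28,v29) [-++] → (-1.0829, -1.4543, -0.345043)–(-1.0829, -1.81596, -0.447)  len=0.3758
  (v24,v29,v20) [-+-] → (-1.0829, -1.81596, -0.447)–(-1.0829, -1.92912, -0.311839)  len=0.1763
  (v20,v29,v25) [-++] → (-1.0829, -1.92912, -0.311839)–(-1.0829, -2.19028, 0)  len=0.4068

Chained into 2 loop(s):
  loop 1: 10 segments, perimeter = 2.9770
  loop 2: 10 segments, perimeter = 2.9770
Total perimeter = 5.954


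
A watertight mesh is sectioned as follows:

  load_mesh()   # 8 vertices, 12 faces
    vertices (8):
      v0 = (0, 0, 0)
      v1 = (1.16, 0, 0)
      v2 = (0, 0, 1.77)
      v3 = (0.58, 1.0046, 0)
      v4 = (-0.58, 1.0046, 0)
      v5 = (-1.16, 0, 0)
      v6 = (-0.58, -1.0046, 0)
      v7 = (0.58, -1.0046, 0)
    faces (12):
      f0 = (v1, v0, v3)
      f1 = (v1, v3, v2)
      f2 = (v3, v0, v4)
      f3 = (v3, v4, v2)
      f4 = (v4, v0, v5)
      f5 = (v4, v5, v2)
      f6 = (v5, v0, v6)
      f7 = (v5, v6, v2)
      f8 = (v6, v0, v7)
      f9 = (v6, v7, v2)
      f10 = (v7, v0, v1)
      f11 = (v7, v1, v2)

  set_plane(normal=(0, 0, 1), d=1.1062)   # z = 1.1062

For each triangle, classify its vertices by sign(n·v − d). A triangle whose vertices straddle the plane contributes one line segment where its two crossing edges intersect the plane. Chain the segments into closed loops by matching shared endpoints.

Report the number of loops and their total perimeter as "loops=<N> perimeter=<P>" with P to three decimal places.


loops=1 perimeter=2.610

Straddling triangles (6 of 12):
  (v1,v3,v2) [--+] → (0.217516, 0.376753, 1.1062)–(0.435033, 0, 1.1062)  len=0.4350
  (v3,v4,v2) [--+] → (-0.217516, 0.376753, 1.1062)–(0.217516, 0.376753, 1.1062)  len=0.4350
  (v4,v5,v2) [--+] → (-0.435033, 0, 1.1062)–(-0.217516, 0.376753, 1.1062)  len=0.4350
  (v5,v6,v2) [--+] → (-0.217516, -0.376753, 1.1062)–(-0.435033, 0, 1.1062)  len=0.4350
  (v6,v7,v2) [--+] → (0.217516, -0.376753, 1.1062)–(-0.217516, -0.376753, 1.1062)  len=0.4350
  (v7,v1,v2) [--+] → (0.435033, 0, 1.1062)–(0.217516, -0.376753, 1.1062)  len=0.4350

Chained into 1 loop(s):
  loop 1: 6 segments, perimeter = 2.6102
Total perimeter = 2.610


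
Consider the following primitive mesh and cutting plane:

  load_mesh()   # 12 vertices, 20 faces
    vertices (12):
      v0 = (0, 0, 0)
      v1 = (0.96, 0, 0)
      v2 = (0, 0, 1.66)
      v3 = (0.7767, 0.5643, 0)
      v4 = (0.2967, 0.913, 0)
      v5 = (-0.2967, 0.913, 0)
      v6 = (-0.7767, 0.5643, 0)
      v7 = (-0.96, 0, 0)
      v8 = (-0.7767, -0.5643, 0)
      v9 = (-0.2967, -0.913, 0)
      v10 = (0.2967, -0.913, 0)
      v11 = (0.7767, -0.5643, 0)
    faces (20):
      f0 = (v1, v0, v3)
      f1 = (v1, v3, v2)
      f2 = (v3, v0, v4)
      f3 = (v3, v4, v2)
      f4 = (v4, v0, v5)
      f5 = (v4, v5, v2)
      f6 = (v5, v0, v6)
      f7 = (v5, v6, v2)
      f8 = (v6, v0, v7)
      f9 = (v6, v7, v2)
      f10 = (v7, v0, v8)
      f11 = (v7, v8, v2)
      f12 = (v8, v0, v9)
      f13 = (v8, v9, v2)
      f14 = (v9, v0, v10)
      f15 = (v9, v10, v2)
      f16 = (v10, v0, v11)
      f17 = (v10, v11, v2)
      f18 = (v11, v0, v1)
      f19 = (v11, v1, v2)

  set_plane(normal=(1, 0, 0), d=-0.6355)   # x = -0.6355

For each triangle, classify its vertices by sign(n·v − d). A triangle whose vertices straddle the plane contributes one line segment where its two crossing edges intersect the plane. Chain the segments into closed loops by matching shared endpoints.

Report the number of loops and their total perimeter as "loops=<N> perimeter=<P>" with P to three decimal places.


Straddling triangles (8 of 20):
  (v5,v0,v6) [++-] → (-0.6355, 0.461713, 0)–(-0.6355, 0.666876, 0)  len=0.2052
  (v5,v6,v2) [+-+] → (-0.6355, 0.666876, 0)–(-0.6355, 0.461713, 0.301779)  len=0.3649
  (v6,v0,v7) [-+-] → (-0.6355, 0.461713, 0)–(-0.6355, 0, 0)  len=0.4617
  (v6,v7,v2) [--+] → (-0.6355, 0, 0.561115)–(-0.6355, 0.461713, 0.301779)  len=0.5296
  (v7,v0,v8) [-+-] → (-0.6355, 0, 0)–(-0.6355, -0.461713, 0)  len=0.4617
  (v7,v8,v2) [--+] → (-0.6355, -0.461713, 0.301779)–(-0.6355, 0, 0.561115)  len=0.5296
  (v8,v0,v9) [-++] → (-0.6355, -0.461713, 0)–(-0.6355, -0.666876, 0)  len=0.2052
  (v8,v9,v2) [-++] → (-0.6355, -0.666876, 0)–(-0.6355, -0.461713, 0.301779)  len=0.3649

Chained into 1 loop(s):
  loop 1: 8 segments, perimeter = 3.1227
Total perimeter = 3.123

loops=1 perimeter=3.123


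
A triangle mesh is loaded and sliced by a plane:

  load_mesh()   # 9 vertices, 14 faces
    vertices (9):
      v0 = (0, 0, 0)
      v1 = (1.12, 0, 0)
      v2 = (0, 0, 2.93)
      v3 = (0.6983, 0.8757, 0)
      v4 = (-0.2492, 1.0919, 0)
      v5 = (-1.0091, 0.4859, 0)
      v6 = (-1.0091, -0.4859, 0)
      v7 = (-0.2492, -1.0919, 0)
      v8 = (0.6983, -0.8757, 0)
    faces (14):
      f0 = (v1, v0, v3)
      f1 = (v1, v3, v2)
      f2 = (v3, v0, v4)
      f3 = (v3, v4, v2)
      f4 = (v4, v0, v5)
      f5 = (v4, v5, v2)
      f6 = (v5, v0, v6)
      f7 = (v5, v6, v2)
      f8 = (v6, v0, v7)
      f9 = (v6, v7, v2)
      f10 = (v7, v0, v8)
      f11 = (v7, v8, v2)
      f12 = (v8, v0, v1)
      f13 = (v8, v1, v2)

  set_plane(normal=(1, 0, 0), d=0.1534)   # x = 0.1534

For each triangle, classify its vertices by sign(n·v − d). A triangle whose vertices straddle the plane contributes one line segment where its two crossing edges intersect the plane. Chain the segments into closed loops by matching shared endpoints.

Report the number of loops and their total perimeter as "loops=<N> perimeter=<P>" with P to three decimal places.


Straddling triangles (8 of 14):
  (v1,v0,v3) [+-+] → (0.1534, 0, 0)–(0.1534, 0.192371, 0)  len=0.1924
  (v1,v3,v2) [++-] → (0.1534, 0.192371, 2.28635)–(0.1534, 0, 2.52869)  len=0.3094
  (v3,v0,v4) [+--] → (0.1534, 0.192371, 0)–(0.1534, 1.00003, 0)  len=0.8077
  (v3,v4,v2) [+--] → (0.1534, 1.00003, 0)–(0.1534, 0.192371, 2.28635)  len=2.4248
  (v7,v0,v8) [--+] → (0.1534, -0.192371, 0)–(0.1534, -1.00003, 0)  len=0.8077
  (v7,v8,v2) [-+-] → (0.1534, -1.00003, 0)–(0.1534, -0.192371, 2.28635)  len=2.4248
  (v8,v0,v1) [+-+] → (0.1534, -0.192371, 0)–(0.1534, 0, 0)  len=0.1924
  (v8,v1,v2) [++-] → (0.1534, 0, 2.52869)–(0.1534, -0.192371, 2.28635)  len=0.3094

Chained into 1 loop(s):
  loop 1: 8 segments, perimeter = 7.4685
Total perimeter = 7.469

loops=1 perimeter=7.469


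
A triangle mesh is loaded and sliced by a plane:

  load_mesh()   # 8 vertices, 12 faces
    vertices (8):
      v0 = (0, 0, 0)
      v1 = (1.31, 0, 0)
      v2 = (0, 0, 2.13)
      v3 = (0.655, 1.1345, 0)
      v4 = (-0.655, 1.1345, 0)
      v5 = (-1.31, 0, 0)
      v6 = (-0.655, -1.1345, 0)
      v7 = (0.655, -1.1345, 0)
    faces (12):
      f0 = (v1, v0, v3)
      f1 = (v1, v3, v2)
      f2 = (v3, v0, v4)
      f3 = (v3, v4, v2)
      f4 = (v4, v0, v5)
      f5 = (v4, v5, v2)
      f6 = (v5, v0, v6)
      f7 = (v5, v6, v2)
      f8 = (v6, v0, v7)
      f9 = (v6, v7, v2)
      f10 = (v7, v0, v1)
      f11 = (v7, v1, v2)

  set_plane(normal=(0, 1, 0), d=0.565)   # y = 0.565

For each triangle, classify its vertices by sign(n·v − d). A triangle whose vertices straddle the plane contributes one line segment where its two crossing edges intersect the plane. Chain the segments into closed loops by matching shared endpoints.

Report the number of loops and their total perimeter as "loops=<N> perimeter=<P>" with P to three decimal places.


loops=1 perimeter=5.131

Straddling triangles (6 of 12):
  (v1,v0,v3) [--+] → (0.326201, 0.565, 0)–(0.983799, 0.565, 0)  len=0.6576
  (v1,v3,v2) [-+-] → (0.983799, 0.565, 0)–(0.326201, 0.565, 1.06922)  len=1.2553
  (v3,v0,v4) [+-+] → (0.326201, 0.565, 0)–(-0.326201, 0.565, 0)  len=0.6524
  (v3,v4,v2) [++-] → (-0.326201, 0.565, 1.06922)–(0.326201, 0.565, 1.06922)  len=0.6524
  (v4,v0,v5) [+--] → (-0.326201, 0.565, 0)–(-0.983799, 0.565, 0)  len=0.6576
  (v4,v5,v2) [+--] → (-0.983799, 0.565, 0)–(-0.326201, 0.565, 1.06922)  len=1.2553

Chained into 1 loop(s):
  loop 1: 6 segments, perimeter = 5.1305
Total perimeter = 5.131


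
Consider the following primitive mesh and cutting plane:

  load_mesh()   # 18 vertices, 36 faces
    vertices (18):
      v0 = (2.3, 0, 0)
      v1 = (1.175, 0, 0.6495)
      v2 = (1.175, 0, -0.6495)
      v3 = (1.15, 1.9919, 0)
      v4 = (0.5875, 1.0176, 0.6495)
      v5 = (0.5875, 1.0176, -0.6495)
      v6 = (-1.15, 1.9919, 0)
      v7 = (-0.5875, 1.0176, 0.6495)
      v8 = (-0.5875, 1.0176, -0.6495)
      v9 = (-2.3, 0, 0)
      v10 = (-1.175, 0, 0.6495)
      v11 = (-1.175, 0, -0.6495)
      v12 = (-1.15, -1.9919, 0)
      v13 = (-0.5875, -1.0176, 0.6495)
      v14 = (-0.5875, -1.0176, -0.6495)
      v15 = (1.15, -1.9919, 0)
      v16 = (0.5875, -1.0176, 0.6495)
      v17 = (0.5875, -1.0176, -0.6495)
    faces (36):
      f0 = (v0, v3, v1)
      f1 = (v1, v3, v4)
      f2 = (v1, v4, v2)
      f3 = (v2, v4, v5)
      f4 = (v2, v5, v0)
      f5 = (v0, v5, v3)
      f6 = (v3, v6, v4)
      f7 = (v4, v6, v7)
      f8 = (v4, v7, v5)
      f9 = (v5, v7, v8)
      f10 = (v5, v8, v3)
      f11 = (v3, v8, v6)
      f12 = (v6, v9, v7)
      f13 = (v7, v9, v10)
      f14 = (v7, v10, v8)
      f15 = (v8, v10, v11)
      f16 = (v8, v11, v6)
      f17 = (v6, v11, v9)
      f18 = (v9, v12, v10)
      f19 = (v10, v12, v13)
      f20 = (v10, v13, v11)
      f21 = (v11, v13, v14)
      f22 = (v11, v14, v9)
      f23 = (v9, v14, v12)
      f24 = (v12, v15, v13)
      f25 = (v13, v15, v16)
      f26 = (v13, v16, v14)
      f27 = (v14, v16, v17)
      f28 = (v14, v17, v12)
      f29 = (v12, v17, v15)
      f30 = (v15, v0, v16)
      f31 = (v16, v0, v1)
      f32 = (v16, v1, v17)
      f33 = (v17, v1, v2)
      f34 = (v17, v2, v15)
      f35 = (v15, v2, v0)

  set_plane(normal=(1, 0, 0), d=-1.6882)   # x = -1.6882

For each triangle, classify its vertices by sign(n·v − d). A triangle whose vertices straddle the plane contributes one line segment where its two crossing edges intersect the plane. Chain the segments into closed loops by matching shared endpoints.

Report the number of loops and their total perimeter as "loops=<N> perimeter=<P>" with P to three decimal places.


loops=1 perimeter=4.468

Straddling triangles (6 of 36):
  (v6,v9,v7) [+-+] → (-1.6882, 1.05969, 0)–(-1.6882, 0.363543, 0.232037)  len=0.7338
  (v7,v9,v10) [+-+] → (-1.6882, 0.363543, 0.232037)–(-1.6882, 0, 0.353213)  len=0.3832
  (v6,v11,v9) [++-] → (-1.6882, 0, -0.353213)–(-1.6882, 1.05969, 0)  len=1.1170
  (v9,v12,v10) [-++] → (-1.6882, -1.05969, 0)–(-1.6882, 0, 0.353213)  len=1.1170
  (v11,v14,v9) [++-] → (-1.6882, -0.363543, -0.232037)–(-1.6882, 0, -0.353213)  len=0.3832
  (v9,v14,v12) [-++] → (-1.6882, -0.363543, -0.232037)–(-1.6882, -1.05969, 0)  len=0.7338

Chained into 1 loop(s):
  loop 1: 6 segments, perimeter = 4.4680
Total perimeter = 4.468


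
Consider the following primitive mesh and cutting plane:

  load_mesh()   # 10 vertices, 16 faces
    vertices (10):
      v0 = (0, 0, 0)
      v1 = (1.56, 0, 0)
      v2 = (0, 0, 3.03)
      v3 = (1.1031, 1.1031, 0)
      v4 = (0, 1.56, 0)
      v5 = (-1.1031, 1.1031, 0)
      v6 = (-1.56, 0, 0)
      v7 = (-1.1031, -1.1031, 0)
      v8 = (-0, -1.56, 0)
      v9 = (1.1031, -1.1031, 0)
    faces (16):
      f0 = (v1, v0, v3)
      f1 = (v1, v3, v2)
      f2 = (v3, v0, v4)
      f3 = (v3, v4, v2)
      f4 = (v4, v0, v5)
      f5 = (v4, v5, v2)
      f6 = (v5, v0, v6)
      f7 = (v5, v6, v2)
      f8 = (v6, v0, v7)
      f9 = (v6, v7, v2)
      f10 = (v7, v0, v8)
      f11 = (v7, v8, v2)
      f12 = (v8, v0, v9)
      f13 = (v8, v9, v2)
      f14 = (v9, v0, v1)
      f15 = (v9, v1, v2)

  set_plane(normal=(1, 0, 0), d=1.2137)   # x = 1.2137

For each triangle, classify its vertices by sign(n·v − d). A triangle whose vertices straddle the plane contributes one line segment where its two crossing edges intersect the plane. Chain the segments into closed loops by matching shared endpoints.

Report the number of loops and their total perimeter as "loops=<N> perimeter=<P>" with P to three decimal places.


Straddling triangles (4 of 16):
  (v1,v0,v3) [+--] → (1.2137, 0, 0)–(1.2137, 0.836077, 0)  len=0.8361
  (v1,v3,v2) [+--] → (1.2137, 0.836077, 0)–(1.2137, 0, 0.672621)  len=1.0731
  (v9,v0,v1) [--+] → (1.2137, 0, 0)–(1.2137, -0.836077, 0)  len=0.8361
  (v9,v1,v2) [-+-] → (1.2137, -0.836077, 0)–(1.2137, 0, 0.672621)  len=1.0731

Chained into 1 loop(s):
  loop 1: 4 segments, perimeter = 3.8183
Total perimeter = 3.818

loops=1 perimeter=3.818


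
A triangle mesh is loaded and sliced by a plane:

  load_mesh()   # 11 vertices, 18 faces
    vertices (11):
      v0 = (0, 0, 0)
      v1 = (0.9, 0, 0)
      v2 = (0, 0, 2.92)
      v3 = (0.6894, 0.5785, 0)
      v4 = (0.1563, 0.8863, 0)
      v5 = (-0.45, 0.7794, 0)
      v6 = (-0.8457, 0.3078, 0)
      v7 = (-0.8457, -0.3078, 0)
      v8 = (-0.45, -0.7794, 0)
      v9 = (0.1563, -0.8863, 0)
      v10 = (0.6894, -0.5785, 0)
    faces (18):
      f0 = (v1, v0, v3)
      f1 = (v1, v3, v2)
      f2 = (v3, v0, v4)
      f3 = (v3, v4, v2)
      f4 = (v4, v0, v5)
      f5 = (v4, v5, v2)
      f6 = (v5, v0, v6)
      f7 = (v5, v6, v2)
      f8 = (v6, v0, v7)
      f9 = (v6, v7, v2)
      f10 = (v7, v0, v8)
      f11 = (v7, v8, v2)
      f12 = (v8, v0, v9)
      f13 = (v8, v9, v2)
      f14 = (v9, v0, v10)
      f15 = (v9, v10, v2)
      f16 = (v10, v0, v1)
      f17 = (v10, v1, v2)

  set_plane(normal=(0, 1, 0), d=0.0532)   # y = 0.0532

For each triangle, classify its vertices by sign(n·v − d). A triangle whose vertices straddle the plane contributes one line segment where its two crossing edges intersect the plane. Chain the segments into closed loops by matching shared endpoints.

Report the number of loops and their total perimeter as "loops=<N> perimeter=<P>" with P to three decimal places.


loops=1 perimeter=7.496

Straddling triangles (10 of 18):
  (v1,v0,v3) [--+] → (0.0633986, 0.0532, 0)–(0.880633, 0.0532, 0)  len=0.8172
  (v1,v3,v2) [-+-] → (0.880633, 0.0532, 0)–(0.0633986, 0.0532, 2.65147)  len=2.7746
  (v3,v0,v4) [+-+] → (0.0633986, 0.0532, 0)–(0.00938188, 0.0532, 0)  len=0.0540
  (v3,v4,v2) [++-] → (0.00938188, 0.0532, 2.74473)–(0.0633986, 0.0532, 2.65147)  len=0.1078
  (v4,v0,v5) [+-+] → (0.00938188, 0.0532, 0)–(-0.0307159, 0.0532, 0)  len=0.0401
  (v4,v5,v2) [++-] → (-0.0307159, 0.0532, 2.72069)–(0.00938188, 0.0532, 2.74473)  len=0.0468
  (v5,v0,v6) [+-+] → (-0.0307159, 0.0532, 0)–(-0.14617, 0.0532, 0)  len=0.1155
  (v5,v6,v2) [++-] → (-0.14617, 0.0532, 2.41531)–(-0.0307159, 0.0532, 2.72069)  len=0.3265
  (v6,v0,v7) [+--] → (-0.14617, 0.0532, 0)–(-0.8457, 0.0532, 0)  len=0.6995
  (v6,v7,v2) [+--] → (-0.8457, 0.0532, 0)–(-0.14617, 0.0532, 2.41531)  len=2.5146

Chained into 1 loop(s):
  loop 1: 10 segments, perimeter = 7.4965
Total perimeter = 7.496


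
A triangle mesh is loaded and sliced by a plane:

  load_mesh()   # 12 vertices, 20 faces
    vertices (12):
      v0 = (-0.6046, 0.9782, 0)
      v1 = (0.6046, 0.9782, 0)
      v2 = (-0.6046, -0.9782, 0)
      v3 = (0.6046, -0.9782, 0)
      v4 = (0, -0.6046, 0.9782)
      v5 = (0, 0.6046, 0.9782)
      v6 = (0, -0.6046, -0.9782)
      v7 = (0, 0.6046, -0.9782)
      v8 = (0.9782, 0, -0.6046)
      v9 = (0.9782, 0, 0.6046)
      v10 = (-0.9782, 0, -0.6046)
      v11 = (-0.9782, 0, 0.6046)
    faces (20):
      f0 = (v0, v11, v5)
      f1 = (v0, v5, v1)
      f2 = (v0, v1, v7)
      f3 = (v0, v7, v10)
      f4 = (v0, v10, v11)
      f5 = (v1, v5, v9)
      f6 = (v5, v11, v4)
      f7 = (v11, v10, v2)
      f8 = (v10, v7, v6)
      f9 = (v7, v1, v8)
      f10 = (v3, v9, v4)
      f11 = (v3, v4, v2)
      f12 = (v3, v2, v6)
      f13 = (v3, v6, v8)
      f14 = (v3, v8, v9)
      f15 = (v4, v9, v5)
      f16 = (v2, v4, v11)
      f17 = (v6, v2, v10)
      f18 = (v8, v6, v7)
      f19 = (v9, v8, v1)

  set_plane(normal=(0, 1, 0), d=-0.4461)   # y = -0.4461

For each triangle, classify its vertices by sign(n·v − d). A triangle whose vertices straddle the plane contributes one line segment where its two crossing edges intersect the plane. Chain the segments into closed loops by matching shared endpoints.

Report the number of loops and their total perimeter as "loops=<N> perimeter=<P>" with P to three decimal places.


Straddling triangles (10 of 20):
  (v5,v11,v4) [++-] → (-0.256442, -0.4461, 0.880258)–(0, -0.4461, 0.9782)  len=0.2745
  (v11,v10,v2) [++-] → (-0.807823, -0.4461, -0.328877)–(-0.807823, -0.4461, 0.328877)  len=0.6578
  (v10,v7,v6) [++-] → (0, -0.4461, -0.9782)–(-0.256442, -0.4461, -0.880258)  len=0.2745
  (v3,v9,v4) [-+-] → (0.807823, -0.4461, 0.328877)–(0.256442, -0.4461, 0.880258)  len=0.7798
  (v3,v6,v8) [--+] → (0.256442, -0.4461, -0.880258)–(0.807823, -0.4461, -0.328877)  len=0.7798
  (v3,v8,v9) [-++] → (0.807823, -0.4461, -0.328877)–(0.807823, -0.4461, 0.328877)  len=0.6578
  (v4,v9,v5) [-++] → (0.256442, -0.4461, 0.880258)–(0, -0.4461, 0.9782)  len=0.2745
  (v2,v4,v11) [--+] → (-0.256442, -0.4461, 0.880258)–(-0.807823, -0.4461, 0.328877)  len=0.7798
  (v6,v2,v10) [--+] → (-0.807823, -0.4461, -0.328877)–(-0.256442, -0.4461, -0.880258)  len=0.7798
  (v8,v6,v7) [+-+] → (0.256442, -0.4461, -0.880258)–(0, -0.4461, -0.9782)  len=0.2745

Chained into 1 loop(s):
  loop 1: 10 segments, perimeter = 5.5326
Total perimeter = 5.533

loops=1 perimeter=5.533


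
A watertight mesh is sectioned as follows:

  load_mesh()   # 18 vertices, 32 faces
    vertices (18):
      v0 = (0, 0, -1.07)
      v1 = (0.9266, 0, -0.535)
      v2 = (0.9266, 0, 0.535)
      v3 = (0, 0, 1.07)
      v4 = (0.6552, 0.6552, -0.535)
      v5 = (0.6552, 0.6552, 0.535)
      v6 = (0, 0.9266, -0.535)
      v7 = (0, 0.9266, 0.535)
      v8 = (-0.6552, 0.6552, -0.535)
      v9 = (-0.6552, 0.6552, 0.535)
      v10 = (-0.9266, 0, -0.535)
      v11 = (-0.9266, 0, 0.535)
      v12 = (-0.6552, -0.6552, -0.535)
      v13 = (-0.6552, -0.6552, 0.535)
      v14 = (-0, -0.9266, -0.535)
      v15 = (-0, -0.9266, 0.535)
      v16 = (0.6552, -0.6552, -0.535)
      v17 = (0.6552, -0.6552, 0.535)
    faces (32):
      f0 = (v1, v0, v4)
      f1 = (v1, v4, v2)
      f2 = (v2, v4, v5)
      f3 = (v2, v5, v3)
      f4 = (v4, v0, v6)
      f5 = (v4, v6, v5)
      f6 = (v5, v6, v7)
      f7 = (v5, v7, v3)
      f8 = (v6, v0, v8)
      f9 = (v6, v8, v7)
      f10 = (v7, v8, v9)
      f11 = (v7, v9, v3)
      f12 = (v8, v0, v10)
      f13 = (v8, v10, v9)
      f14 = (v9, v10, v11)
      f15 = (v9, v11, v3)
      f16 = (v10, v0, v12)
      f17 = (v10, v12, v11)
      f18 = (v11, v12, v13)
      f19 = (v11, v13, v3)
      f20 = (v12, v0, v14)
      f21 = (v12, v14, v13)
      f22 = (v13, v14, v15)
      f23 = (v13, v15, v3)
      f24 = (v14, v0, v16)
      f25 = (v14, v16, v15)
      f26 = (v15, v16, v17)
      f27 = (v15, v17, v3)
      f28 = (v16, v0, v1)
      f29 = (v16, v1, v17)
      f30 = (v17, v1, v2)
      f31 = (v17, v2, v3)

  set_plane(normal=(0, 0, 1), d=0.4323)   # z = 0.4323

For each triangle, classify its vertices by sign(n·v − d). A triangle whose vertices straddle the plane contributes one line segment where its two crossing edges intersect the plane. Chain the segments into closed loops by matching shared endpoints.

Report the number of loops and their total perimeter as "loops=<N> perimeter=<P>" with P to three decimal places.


loops=1 perimeter=5.673

Straddling triangles (16 of 32):
  (v1,v4,v2) [--+] → (0.900551, 0.062887, 0.4323)–(0.9266, 0, 0.4323)  len=0.0681
  (v2,v4,v5) [+-+] → (0.900551, 0.062887, 0.4323)–(0.6552, 0.6552, 0.4323)  len=0.6411
  (v4,v6,v5) [--+] → (0.592313, 0.681249, 0.4323)–(0.6552, 0.6552, 0.4323)  len=0.0681
  (v5,v6,v7) [+-+] → (0.592313, 0.681249, 0.4323)–(0, 0.9266, 0.4323)  len=0.6411
  (v6,v8,v7) [--+] → (-0.062887, 0.900551, 0.4323)–(0, 0.9266, 0.4323)  len=0.0681
  (v7,v8,v9) [+-+] → (-0.062887, 0.900551, 0.4323)–(-0.6552, 0.6552, 0.4323)  len=0.6411
  (v8,v10,v9) [--+] → (-0.681249, 0.592313, 0.4323)–(-0.6552, 0.6552, 0.4323)  len=0.0681
  (v9,v10,v11) [+-+] → (-0.681249, 0.592313, 0.4323)–(-0.9266, 0, 0.4323)  len=0.6411
  (v10,v12,v11) [--+] → (-0.900551, -0.062887, 0.4323)–(-0.9266, 0, 0.4323)  len=0.0681
  (v11,v12,v13) [+-+] → (-0.900551, -0.062887, 0.4323)–(-0.6552, -0.6552, 0.4323)  len=0.6411
  (v12,v14,v13) [--+] → (-0.592313, -0.681249, 0.4323)–(-0.6552, -0.6552, 0.4323)  len=0.0681
  (v13,v14,v15) [+-+] → (-0.592313, -0.681249, 0.4323)–(0, -0.9266, 0.4323)  len=0.6411
  (v14,v16,v15) [--+] → (0.062887, -0.900551, 0.4323)–(0, -0.9266, 0.4323)  len=0.0681
  (v15,v16,v17) [+-+] → (0.062887, -0.900551, 0.4323)–(0.6552, -0.6552, 0.4323)  len=0.6411
  (v16,v1,v17) [--+] → (0.681249, -0.592313, 0.4323)–(0.6552, -0.6552, 0.4323)  len=0.0681
  (v17,v1,v2) [+-+] → (0.681249, -0.592313, 0.4323)–(0.9266, 0, 0.4323)  len=0.6411

Chained into 1 loop(s):
  loop 1: 16 segments, perimeter = 5.6735
Total perimeter = 5.673


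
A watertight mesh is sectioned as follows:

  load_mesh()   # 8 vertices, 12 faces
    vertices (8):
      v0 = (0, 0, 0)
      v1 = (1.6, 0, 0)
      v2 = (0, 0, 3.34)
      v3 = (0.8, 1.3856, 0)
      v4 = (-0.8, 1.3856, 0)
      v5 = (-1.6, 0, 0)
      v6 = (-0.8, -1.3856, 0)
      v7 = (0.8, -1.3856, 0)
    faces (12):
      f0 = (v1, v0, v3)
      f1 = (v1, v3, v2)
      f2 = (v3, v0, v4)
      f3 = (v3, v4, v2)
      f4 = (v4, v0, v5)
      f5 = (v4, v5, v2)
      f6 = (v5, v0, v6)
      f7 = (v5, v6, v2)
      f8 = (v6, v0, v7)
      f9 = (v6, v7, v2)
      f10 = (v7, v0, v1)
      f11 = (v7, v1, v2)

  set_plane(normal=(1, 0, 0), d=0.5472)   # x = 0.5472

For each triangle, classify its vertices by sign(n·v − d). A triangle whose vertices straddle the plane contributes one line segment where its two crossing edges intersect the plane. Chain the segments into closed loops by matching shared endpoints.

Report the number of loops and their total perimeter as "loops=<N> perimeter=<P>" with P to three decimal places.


loops=1 perimeter=8.025

Straddling triangles (8 of 12):
  (v1,v0,v3) [+-+] → (0.5472, 0, 0)–(0.5472, 0.94775, 0)  len=0.9478
  (v1,v3,v2) [++-] → (0.5472, 0.94775, 1.05544)–(0.5472, 0, 2.19772)  len=1.4843
  (v3,v0,v4) [+--] → (0.5472, 0.94775, 0)–(0.5472, 1.3856, 0)  len=0.4378
  (v3,v4,v2) [+--] → (0.5472, 1.3856, 0)–(0.5472, 0.94775, 1.05544)  len=1.1427
  (v6,v0,v7) [--+] → (0.5472, -0.94775, 0)–(0.5472, -1.3856, 0)  len=0.4378
  (v6,v7,v2) [-+-] → (0.5472, -1.3856, 0)–(0.5472, -0.94775, 1.05544)  len=1.1427
  (v7,v0,v1) [+-+] → (0.5472, -0.94775, 0)–(0.5472, 0, 0)  len=0.9478
  (v7,v1,v2) [++-] → (0.5472, 0, 2.19772)–(0.5472, -0.94775, 1.05544)  len=1.4843

Chained into 1 loop(s):
  loop 1: 8 segments, perimeter = 8.0250
Total perimeter = 8.025


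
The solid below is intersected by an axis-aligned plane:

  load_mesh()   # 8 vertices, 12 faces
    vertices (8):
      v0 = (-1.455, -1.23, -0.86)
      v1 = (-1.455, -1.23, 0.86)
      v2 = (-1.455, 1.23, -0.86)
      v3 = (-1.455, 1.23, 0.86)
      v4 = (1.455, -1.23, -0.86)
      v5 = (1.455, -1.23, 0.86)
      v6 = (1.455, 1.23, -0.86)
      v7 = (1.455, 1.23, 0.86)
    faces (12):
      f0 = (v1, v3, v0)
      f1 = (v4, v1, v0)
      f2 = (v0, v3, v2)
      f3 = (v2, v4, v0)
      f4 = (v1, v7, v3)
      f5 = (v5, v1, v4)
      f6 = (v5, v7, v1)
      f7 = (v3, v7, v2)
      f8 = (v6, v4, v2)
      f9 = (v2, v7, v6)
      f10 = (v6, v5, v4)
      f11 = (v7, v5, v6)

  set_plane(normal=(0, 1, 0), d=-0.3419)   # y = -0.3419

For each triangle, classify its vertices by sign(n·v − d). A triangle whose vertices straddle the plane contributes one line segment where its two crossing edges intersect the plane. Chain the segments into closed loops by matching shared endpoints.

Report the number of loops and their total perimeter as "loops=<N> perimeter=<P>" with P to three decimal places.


loops=1 perimeter=9.260

Straddling triangles (8 of 12):
  (v1,v3,v0) [-+-] → (-1.455, -0.3419, 0.86)–(-1.455, -0.3419, -0.239052)  len=1.0991
  (v0,v3,v2) [-++] → (-1.455, -0.3419, -0.239052)–(-1.455, -0.3419, -0.86)  len=0.6209
  (v2,v4,v0) [+--] → (0.404443, -0.3419, -0.86)–(-1.455, -0.3419, -0.86)  len=1.8594
  (v1,v7,v3) [-++] → (-0.404443, -0.3419, 0.86)–(-1.455, -0.3419, 0.86)  len=1.0506
  (v5,v7,v1) [-+-] → (1.455, -0.3419, 0.86)–(-0.404443, -0.3419, 0.86)  len=1.8594
  (v6,v4,v2) [+-+] → (1.455, -0.3419, -0.86)–(0.404443, -0.3419, -0.86)  len=1.0506
  (v6,v5,v4) [+--] → (1.455, -0.3419, 0.239052)–(1.455, -0.3419, -0.86)  len=1.0991
  (v7,v5,v6) [+-+] → (1.455, -0.3419, 0.86)–(1.455, -0.3419, 0.239052)  len=0.6209

Chained into 1 loop(s):
  loop 1: 8 segments, perimeter = 9.2600
Total perimeter = 9.260


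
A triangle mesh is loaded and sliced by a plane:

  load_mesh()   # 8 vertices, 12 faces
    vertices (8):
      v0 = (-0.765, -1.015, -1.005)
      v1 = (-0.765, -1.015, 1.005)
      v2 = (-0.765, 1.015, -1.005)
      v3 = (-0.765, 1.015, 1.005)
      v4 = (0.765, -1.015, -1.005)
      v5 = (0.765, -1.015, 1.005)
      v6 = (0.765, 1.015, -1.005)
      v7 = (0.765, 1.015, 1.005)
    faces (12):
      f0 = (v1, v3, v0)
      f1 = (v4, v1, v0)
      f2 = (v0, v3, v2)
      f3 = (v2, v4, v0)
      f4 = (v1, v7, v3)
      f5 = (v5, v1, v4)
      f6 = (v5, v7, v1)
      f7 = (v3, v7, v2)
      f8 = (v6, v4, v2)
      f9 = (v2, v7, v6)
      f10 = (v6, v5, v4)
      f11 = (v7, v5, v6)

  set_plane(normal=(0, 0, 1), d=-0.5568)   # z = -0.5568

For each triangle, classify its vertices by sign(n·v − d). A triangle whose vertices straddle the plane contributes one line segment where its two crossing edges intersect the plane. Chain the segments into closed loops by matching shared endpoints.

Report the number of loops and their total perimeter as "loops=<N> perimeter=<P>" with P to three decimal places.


loops=1 perimeter=7.120

Straddling triangles (8 of 12):
  (v1,v3,v0) [++-] → (-0.765, -0.56234, -0.5568)–(-0.765, -1.015, -0.5568)  len=0.4527
  (v4,v1,v0) [-+-] → (0.423833, -1.015, -0.5568)–(-0.765, -1.015, -0.5568)  len=1.1888
  (v0,v3,v2) [-+-] → (-0.765, -0.56234, -0.5568)–(-0.765, 1.015, -0.5568)  len=1.5773
  (v5,v1,v4) [++-] → (0.423833, -1.015, -0.5568)–(0.765, -1.015, -0.5568)  len=0.3412
  (v3,v7,v2) [++-] → (-0.423833, 1.015, -0.5568)–(-0.765, 1.015, -0.5568)  len=0.3412
  (v2,v7,v6) [-+-] → (-0.423833, 1.015, -0.5568)–(0.765, 1.015, -0.5568)  len=1.1888
  (v6,v5,v4) [-+-] → (0.765, 0.56234, -0.5568)–(0.765, -1.015, -0.5568)  len=1.5773
  (v7,v5,v6) [++-] → (0.765, 0.56234, -0.5568)–(0.765, 1.015, -0.5568)  len=0.4527

Chained into 1 loop(s):
  loop 1: 8 segments, perimeter = 7.1200
Total perimeter = 7.120


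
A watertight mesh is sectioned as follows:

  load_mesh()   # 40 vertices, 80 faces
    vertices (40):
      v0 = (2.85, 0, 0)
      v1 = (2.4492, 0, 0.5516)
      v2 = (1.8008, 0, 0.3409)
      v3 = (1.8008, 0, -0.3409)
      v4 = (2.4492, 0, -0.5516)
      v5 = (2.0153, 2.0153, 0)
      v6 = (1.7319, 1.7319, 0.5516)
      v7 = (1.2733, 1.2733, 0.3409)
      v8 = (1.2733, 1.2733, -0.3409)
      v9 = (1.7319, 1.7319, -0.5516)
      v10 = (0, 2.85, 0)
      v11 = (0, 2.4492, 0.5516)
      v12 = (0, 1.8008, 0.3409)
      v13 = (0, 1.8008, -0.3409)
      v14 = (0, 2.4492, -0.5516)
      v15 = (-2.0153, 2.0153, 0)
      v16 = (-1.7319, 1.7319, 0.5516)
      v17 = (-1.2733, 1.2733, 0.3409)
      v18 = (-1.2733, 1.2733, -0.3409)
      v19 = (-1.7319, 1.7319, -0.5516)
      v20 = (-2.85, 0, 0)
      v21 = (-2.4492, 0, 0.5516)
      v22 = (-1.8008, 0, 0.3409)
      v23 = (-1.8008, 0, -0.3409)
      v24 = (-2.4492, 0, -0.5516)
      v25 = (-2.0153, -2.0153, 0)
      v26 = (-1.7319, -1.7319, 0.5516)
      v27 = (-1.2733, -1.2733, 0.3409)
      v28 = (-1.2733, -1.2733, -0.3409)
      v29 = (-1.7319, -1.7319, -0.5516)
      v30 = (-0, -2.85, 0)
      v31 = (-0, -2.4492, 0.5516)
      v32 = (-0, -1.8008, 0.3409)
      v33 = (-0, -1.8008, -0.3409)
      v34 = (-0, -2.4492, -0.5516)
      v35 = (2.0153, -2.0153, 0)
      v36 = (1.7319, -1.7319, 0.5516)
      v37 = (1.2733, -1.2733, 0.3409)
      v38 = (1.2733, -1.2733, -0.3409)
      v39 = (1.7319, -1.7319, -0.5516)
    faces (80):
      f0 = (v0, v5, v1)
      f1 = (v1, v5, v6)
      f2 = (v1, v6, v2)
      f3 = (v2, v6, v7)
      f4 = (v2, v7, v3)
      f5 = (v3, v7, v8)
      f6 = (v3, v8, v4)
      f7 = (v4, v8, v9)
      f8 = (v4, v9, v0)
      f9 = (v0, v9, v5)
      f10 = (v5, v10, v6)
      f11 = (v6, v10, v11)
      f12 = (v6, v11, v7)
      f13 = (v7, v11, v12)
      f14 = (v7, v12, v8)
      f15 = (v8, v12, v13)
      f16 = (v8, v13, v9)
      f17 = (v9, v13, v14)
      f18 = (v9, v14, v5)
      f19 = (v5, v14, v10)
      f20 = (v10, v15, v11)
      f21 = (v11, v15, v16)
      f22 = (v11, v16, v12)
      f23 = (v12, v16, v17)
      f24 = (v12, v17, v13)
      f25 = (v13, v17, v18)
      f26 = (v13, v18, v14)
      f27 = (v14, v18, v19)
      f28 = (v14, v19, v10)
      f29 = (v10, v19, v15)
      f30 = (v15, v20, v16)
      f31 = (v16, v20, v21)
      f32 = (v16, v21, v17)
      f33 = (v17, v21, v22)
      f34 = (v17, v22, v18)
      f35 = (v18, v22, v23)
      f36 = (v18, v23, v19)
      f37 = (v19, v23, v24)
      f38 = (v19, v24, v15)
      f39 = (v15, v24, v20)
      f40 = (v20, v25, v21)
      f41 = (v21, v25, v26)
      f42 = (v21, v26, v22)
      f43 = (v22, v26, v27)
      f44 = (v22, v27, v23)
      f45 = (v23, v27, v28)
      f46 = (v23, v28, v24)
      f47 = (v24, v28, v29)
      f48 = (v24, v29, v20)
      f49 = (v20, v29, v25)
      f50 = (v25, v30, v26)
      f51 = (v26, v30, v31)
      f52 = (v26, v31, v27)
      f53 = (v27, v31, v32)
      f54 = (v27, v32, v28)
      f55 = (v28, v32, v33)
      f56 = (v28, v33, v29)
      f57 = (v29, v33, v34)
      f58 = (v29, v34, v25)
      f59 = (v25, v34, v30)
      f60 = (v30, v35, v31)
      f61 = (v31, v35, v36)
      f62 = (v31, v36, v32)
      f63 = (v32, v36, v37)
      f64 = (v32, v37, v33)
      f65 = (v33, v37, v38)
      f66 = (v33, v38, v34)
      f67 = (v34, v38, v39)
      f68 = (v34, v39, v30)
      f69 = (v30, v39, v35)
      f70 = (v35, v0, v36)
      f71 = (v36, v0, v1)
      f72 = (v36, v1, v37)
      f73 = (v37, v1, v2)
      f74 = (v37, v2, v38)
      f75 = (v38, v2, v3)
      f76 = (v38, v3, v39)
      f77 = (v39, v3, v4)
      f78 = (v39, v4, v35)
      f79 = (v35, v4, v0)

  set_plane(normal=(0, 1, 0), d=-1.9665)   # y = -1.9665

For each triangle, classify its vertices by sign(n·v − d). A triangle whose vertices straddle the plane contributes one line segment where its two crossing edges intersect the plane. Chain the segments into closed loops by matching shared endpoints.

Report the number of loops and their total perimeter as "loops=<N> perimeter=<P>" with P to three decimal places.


loops=1 perimeter=8.862

Straddling triangles (18 of 80):
  (v20,v25,v21) [+-+] → (-2.03551, -1.9665, 0)–(-2.02581, -1.9665, 0.0133569)  len=0.0165
  (v21,v25,v26) [+-+] → (-2.02581, -1.9665, 0.0133569)–(-1.9665, -1.9665, 0.0949826)  len=0.1009
  (v20,v29,v25) [++-] → (-1.9665, -1.9665, -0.0949826)–(-2.03551, -1.9665, 0)  len=0.1174
  (v25,v30,v26) [--+] → (-1.36851, -1.9665, 0.435863)–(-1.9665, -1.9665, 0.0949826)  len=0.6883
  (v26,v30,v31) [+--] → (-1.36851, -1.9665, 0.435863)–(-1.16547, -1.9665, 0.5516)  len=0.2337
  (v26,v31,v27) [+-+] → (-1.16547, -1.9665, 0.5516)–(-0.522682, -1.9665, 0.465109)  len=0.6486
  (v27,v31,v32) [+-+] → (-0.522682, -1.9665, 0.465109)–(0, -1.9665, 0.394745)  len=0.5274
  (v29,v33,v34) [++-] → (0, -1.9665, -0.394745)–(-1.16547, -1.9665, -0.5516)  len=1.1760
  (v29,v34,v25) [+--] → (-1.16547, -1.9665, -0.5516)–(-1.9665, -1.9665, -0.0949826)  len=0.9220
  (v31,v35,v36) [--+] → (1.9665, -1.9665, 0.0949826)–(1.16547, -1.9665, 0.5516)  len=0.9220
  (v31,v36,v32) [-++] → (1.16547, -1.9665, 0.5516)–(0, -1.9665, 0.394745)  len=1.1760
  (v33,v38,v34) [++-] → (0.522682, -1.9665, -0.465109)–(0, -1.9665, -0.394745)  len=0.5274
  (v34,v38,v39) [-++] → (0.522682, -1.9665, -0.465109)–(1.16547, -1.9665, -0.5516)  len=0.6486
  (v34,v39,v30) [-+-] → (1.16547, -1.9665, -0.5516)–(1.36851, -1.9665, -0.435863)  len=0.2337
  (v30,v39,v35) [-+-] → (1.36851, -1.9665, -0.435863)–(1.9665, -1.9665, -0.0949826)  len=0.6883
  (v35,v0,v36) [-++] → (2.03551, -1.9665, 0)–(1.9665, -1.9665, 0.0949826)  len=0.1174
  (v39,v4,v35) [++-] → (2.02581, -1.9665, -0.0133569)–(1.9665, -1.9665, -0.0949826)  len=0.1009
  (v35,v4,v0) [-++] → (2.02581, -1.9665, -0.0133569)–(2.03551, -1.9665, 0)  len=0.0165

Chained into 1 loop(s):
  loop 1: 18 segments, perimeter = 8.8617
Total perimeter = 8.862


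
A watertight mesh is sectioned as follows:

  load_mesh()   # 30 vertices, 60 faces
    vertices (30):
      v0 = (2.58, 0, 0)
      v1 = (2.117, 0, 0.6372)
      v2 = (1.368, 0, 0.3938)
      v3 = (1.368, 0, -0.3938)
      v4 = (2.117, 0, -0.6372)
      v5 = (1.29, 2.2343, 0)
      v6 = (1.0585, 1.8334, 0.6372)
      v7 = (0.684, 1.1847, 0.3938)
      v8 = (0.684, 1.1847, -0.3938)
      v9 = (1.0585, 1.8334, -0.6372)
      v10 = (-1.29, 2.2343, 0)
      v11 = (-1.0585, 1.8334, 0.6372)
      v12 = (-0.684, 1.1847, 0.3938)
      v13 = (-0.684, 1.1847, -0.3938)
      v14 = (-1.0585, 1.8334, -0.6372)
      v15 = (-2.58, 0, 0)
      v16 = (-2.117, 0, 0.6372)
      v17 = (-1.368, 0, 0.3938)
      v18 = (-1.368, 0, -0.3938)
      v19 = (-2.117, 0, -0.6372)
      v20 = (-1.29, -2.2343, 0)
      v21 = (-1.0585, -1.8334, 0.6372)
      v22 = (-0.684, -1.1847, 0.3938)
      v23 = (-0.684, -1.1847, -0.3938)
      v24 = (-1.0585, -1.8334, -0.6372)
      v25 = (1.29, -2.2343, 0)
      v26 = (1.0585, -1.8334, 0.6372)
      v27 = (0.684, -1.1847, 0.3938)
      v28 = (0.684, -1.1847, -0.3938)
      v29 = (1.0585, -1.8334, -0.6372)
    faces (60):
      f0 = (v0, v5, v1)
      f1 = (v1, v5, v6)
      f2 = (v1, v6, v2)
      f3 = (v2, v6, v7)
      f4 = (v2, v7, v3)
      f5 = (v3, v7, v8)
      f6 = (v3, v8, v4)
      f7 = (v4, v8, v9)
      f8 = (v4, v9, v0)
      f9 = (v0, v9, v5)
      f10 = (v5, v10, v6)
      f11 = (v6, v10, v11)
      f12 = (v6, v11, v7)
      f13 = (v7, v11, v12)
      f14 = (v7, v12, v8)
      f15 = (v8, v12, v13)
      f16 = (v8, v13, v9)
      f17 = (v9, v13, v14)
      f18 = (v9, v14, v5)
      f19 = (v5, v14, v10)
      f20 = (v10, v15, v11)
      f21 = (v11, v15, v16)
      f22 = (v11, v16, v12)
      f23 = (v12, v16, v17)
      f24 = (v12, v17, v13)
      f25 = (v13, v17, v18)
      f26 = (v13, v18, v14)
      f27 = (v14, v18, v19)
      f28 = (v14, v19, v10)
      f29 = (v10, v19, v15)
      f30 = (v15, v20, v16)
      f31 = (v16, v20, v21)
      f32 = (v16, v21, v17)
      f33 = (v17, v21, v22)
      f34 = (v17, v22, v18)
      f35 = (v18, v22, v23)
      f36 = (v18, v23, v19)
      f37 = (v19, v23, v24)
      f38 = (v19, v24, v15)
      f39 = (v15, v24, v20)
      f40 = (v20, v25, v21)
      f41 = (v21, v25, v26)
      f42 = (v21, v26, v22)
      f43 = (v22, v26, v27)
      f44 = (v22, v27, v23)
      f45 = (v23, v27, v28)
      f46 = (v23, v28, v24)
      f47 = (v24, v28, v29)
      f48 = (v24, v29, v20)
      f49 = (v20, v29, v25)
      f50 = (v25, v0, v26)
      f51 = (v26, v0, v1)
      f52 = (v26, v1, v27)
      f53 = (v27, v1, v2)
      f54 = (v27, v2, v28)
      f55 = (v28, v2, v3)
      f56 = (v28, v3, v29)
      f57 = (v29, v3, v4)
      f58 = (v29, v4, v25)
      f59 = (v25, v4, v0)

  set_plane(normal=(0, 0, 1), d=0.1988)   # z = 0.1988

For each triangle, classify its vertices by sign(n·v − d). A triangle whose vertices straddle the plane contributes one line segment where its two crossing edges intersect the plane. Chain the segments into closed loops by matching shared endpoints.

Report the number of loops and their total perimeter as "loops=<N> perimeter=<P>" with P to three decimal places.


loops=2 perimeter=22.821

Straddling triangles (24 of 60):
  (v0,v5,v1) [--+] → (1.54802, 1.53722, 0.1988)–(2.43555, 0, 0.1988)  len=1.7750
  (v1,v5,v6) [+-+] → (1.54802, 1.53722, 0.1988)–(1.21777, 2.10922, 0.1988)  len=0.6605
  (v2,v7,v3) [++-] → (0.85335, 0.891383, 0.1988)–(1.368, 0, 0.1988)  len=1.0293
  (v3,v7,v8) [-+-] → (0.85335, 0.891383, 0.1988)–(0.684, 1.1847, 0.1988)  len=0.3387
  (v5,v10,v6) [--+] → (-0.557292, 2.10922, 0.1988)–(1.21777, 2.10922, 0.1988)  len=1.7751
  (v6,v10,v11) [+-+] → (-0.557292, 2.10922, 0.1988)–(-1.21777, 2.10922, 0.1988)  len=0.6605
  (v7,v12,v8) [++-] → (-0.3453, 1.1847, 0.1988)–(0.684, 1.1847, 0.1988)  len=1.0293
  (v8,v12,v13) [-+-] → (-0.3453, 1.1847, 0.1988)–(-0.684, 1.1847, 0.1988)  len=0.3387
  (v10,v15,v11) [--+] → (-2.10531, 0.572002, 0.1988)–(-1.21777, 2.10922, 0.1988)  len=1.7750
  (v11,v15,v16) [+-+] → (-2.10531, 0.572002, 0.1988)–(-2.43555, 0, 0.1988)  len=0.6605
  (v12,v17,v13) [++-] → (-1.19865, 0.293317, 0.1988)–(-0.684, 1.1847, 0.1988)  len=1.0293
  (v13,v17,v18) [-+-] → (-1.19865, 0.293317, 0.1988)–(-1.368, 0, 0.1988)  len=0.3387
  (v15,v20,v16) [--+] → (-1.54802, -1.53722, 0.1988)–(-2.43555, 0, 0.1988)  len=1.7750
  (v16,v20,v21) [+-+] → (-1.54802, -1.53722, 0.1988)–(-1.21777, -2.10922, 0.1988)  len=0.6605
  (v17,v22,v18) [++-] → (-0.85335, -0.891383, 0.1988)–(-1.368, 0, 0.1988)  len=1.0293
  (v18,v22,v23) [-+-] → (-0.85335, -0.891383, 0.1988)–(-0.684, -1.1847, 0.1988)  len=0.3387
  (v20,v25,v21) [--+] → (0.557292, -2.10922, 0.1988)–(-1.21777, -2.10922, 0.1988)  len=1.7751
  (v21,v25,v26) [+-+] → (0.557292, -2.10922, 0.1988)–(1.21777, -2.10922, 0.1988)  len=0.6605
  (v22,v27,v23) [++-] → (0.3453, -1.1847, 0.1988)–(-0.684, -1.1847, 0.1988)  len=1.0293
  (v23,v27,v28) [-+-] → (0.3453, -1.1847, 0.1988)–(0.684, -1.1847, 0.1988)  len=0.3387
  (v25,v0,v26) [--+] → (2.10531, -0.572002, 0.1988)–(1.21777, -2.10922, 0.1988)  len=1.7750
  (v26,v0,v1) [+-+] → (2.10531, -0.572002, 0.1988)–(2.43555, 0, 0.1988)  len=0.6605
  (v27,v2,v28) [++-] → (1.19865, -0.293317, 0.1988)–(0.684, -1.1847, 0.1988)  len=1.0293
  (v28,v2,v3) [-+-] → (1.19865, -0.293317, 0.1988)–(1.368, 0, 0.1988)  len=0.3387

Chained into 2 loop(s):
  loop 1: 12 segments, perimeter = 14.6132
  loop 2: 12 segments, perimeter = 8.2079
Total perimeter = 22.821
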